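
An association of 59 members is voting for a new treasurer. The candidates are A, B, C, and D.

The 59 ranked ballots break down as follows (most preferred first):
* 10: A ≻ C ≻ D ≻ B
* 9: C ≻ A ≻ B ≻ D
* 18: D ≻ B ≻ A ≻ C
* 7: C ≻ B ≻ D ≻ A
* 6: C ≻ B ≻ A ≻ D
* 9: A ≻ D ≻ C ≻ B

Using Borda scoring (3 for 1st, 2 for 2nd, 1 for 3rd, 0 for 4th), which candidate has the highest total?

A

A: 10×3 + 9×2 + 18×1 + 7×0 + 6×1 + 9×3 = 99
B: 10×0 + 9×1 + 18×2 + 7×2 + 6×2 + 9×0 = 71
C: 10×2 + 9×3 + 18×0 + 7×3 + 6×3 + 9×1 = 95
D: 10×1 + 9×0 + 18×3 + 7×1 + 6×0 + 9×2 = 89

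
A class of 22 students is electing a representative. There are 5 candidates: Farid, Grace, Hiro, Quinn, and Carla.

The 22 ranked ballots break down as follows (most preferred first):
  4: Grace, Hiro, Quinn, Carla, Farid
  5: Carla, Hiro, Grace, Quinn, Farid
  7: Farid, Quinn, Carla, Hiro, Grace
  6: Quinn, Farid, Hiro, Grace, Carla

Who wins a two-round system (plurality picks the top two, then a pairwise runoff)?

Round 1 first-place votes: Farid 7, Grace 4, Hiro 0, Quinn 6, Carla 5. Farid and Quinn advance.
Runoff: Farid is ranked above Quinn on 7 ballots, Quinn above Farid on 15.

Quinn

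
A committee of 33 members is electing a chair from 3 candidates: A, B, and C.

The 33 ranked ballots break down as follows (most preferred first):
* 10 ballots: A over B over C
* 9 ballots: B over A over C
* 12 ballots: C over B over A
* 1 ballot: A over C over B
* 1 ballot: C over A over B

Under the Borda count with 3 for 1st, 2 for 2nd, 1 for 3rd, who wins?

B

A: 10×3 + 9×2 + 12×1 + 1×3 + 1×2 = 65
B: 10×2 + 9×3 + 12×2 + 1×1 + 1×1 = 73
C: 10×1 + 9×1 + 12×3 + 1×2 + 1×3 = 60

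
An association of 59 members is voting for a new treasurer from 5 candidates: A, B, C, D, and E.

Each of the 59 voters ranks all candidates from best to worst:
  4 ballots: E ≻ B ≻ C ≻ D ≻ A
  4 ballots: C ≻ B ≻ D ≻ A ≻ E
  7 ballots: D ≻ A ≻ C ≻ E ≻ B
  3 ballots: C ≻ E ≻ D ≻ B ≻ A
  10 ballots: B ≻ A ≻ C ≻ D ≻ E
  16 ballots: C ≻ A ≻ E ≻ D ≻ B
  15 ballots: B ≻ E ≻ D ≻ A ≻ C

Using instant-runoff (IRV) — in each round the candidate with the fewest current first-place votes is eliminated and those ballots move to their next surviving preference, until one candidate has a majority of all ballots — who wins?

C

Round 1: A 0, B 25, C 23, D 7, E 4. A eliminated.
Round 2: B 25, C 23, D 7, E 4. E eliminated.
Round 3: B 29, C 23, D 7. D eliminated.
Round 4: B 29, C 30. C has a majority (≥30).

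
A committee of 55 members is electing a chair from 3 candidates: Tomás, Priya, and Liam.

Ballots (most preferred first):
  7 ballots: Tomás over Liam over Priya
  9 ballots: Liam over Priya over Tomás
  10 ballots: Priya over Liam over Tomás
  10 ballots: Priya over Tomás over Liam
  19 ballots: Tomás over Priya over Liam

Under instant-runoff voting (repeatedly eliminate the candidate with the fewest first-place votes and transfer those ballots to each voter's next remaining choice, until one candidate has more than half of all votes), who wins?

Priya

Round 1: Tomás 26, Priya 20, Liam 9. Liam eliminated.
Round 2: Tomás 26, Priya 29. Priya has a majority (≥28).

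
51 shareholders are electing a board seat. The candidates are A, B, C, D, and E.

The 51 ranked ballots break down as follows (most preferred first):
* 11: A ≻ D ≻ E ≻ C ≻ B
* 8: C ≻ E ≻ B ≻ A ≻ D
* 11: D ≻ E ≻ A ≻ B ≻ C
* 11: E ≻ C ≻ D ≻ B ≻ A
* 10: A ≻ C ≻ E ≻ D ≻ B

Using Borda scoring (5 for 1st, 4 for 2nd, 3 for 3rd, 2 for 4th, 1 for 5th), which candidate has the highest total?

E

A: 11×5 + 8×2 + 11×3 + 11×1 + 10×5 = 165
B: 11×1 + 8×3 + 11×2 + 11×2 + 10×1 = 89
C: 11×2 + 8×5 + 11×1 + 11×4 + 10×4 = 157
D: 11×4 + 8×1 + 11×5 + 11×3 + 10×2 = 160
E: 11×3 + 8×4 + 11×4 + 11×5 + 10×3 = 194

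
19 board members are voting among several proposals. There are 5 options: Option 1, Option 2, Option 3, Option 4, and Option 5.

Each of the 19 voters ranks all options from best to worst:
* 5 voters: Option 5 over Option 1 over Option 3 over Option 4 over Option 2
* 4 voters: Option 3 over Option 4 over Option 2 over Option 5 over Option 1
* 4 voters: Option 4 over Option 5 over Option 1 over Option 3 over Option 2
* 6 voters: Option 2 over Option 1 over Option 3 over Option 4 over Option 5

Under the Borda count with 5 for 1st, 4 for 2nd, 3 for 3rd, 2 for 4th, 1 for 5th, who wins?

Option 1: 5×4 + 4×1 + 4×3 + 6×4 = 60
Option 2: 5×1 + 4×3 + 4×1 + 6×5 = 51
Option 3: 5×3 + 4×5 + 4×2 + 6×3 = 61
Option 4: 5×2 + 4×4 + 4×5 + 6×2 = 58
Option 5: 5×5 + 4×2 + 4×4 + 6×1 = 55

Option 3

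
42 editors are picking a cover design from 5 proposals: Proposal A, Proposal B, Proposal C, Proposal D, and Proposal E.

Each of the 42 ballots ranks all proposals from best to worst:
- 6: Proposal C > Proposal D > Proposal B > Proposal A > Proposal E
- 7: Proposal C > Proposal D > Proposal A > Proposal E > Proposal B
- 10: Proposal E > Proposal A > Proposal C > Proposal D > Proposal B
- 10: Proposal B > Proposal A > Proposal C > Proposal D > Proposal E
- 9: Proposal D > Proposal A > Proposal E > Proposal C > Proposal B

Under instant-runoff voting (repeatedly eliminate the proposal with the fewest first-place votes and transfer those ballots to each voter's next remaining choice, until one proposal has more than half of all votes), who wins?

Round 1: Proposal A 0, Proposal B 10, Proposal C 13, Proposal D 9, Proposal E 10. Proposal A eliminated.
Round 2: Proposal B 10, Proposal C 13, Proposal D 9, Proposal E 10. Proposal D eliminated.
Round 3: Proposal B 10, Proposal C 13, Proposal E 19. Proposal B eliminated.
Round 4: Proposal C 23, Proposal E 19. Proposal C has a majority (≥22).

Proposal C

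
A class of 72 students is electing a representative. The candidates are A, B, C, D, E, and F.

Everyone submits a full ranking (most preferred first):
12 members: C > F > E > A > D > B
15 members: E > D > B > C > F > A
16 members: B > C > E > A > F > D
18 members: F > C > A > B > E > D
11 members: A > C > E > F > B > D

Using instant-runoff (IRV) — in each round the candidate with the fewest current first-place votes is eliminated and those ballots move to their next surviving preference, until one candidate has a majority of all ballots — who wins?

C

Round 1: A 11, B 16, C 12, D 0, E 15, F 18. D eliminated.
Round 2: A 11, B 16, C 12, E 15, F 18. A eliminated.
Round 3: B 16, C 23, E 15, F 18. E eliminated.
Round 4: B 31, C 23, F 18. F eliminated.
Round 5: B 31, C 41. C has a majority (≥37).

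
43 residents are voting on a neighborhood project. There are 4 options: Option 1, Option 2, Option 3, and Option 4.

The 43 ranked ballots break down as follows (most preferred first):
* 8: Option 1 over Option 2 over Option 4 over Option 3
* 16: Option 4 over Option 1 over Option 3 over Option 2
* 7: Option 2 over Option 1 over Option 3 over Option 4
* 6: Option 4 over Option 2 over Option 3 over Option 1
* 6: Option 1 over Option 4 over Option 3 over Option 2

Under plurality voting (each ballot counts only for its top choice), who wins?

First-place votes: Option 1 14, Option 2 7, Option 3 0, Option 4 22.

Option 4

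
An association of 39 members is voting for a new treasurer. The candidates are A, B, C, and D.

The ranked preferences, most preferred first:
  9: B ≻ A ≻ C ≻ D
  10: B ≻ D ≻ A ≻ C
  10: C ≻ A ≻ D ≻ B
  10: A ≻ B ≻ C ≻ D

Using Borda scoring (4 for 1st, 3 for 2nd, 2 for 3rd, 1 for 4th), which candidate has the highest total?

A: 9×3 + 10×2 + 10×3 + 10×4 = 117
B: 9×4 + 10×4 + 10×1 + 10×3 = 116
C: 9×2 + 10×1 + 10×4 + 10×2 = 88
D: 9×1 + 10×3 + 10×2 + 10×1 = 69

A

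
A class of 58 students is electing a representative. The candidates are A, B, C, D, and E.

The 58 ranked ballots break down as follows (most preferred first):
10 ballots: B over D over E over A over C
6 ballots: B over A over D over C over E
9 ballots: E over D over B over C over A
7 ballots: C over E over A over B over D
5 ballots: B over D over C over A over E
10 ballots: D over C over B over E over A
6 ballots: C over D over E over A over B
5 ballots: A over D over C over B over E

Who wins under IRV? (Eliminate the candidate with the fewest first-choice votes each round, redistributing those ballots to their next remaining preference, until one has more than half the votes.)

Round 1: A 5, B 21, C 13, D 10, E 9. A eliminated.
Round 2: B 21, C 13, D 15, E 9. E eliminated.
Round 3: B 21, C 13, D 24. C eliminated.
Round 4: B 28, D 30. D has a majority (≥30).

D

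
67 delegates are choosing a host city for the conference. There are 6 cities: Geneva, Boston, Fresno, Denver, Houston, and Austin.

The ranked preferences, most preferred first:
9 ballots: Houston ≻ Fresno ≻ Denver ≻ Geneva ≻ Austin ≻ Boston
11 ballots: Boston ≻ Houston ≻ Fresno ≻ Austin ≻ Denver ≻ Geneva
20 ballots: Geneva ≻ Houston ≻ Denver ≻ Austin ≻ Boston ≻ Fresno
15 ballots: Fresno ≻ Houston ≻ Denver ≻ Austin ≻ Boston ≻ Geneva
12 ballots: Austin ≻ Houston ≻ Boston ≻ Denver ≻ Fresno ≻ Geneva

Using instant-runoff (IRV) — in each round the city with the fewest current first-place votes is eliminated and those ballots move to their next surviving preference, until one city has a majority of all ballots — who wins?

Fresno

Round 1: Geneva 20, Boston 11, Fresno 15, Denver 0, Houston 9, Austin 12. Denver eliminated.
Round 2: Geneva 20, Boston 11, Fresno 15, Houston 9, Austin 12. Houston eliminated.
Round 3: Geneva 20, Boston 11, Fresno 24, Austin 12. Boston eliminated.
Round 4: Geneva 20, Fresno 35, Austin 12. Fresno has a majority (≥34).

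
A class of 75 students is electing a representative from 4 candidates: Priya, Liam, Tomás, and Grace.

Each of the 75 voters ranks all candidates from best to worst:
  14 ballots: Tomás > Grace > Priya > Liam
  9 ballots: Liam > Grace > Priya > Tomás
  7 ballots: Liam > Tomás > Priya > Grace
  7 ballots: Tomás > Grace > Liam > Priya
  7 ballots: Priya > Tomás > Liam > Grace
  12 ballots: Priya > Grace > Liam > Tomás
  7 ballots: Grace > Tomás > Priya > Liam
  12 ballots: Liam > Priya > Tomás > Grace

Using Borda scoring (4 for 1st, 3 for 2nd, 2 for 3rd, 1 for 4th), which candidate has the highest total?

Priya

Priya: 14×2 + 9×2 + 7×2 + 7×1 + 7×4 + 12×4 + 7×2 + 12×3 = 193
Liam: 14×1 + 9×4 + 7×4 + 7×2 + 7×2 + 12×2 + 7×1 + 12×4 = 185
Tomás: 14×4 + 9×1 + 7×3 + 7×4 + 7×3 + 12×1 + 7×3 + 12×2 = 192
Grace: 14×3 + 9×3 + 7×1 + 7×3 + 7×1 + 12×3 + 7×4 + 12×1 = 180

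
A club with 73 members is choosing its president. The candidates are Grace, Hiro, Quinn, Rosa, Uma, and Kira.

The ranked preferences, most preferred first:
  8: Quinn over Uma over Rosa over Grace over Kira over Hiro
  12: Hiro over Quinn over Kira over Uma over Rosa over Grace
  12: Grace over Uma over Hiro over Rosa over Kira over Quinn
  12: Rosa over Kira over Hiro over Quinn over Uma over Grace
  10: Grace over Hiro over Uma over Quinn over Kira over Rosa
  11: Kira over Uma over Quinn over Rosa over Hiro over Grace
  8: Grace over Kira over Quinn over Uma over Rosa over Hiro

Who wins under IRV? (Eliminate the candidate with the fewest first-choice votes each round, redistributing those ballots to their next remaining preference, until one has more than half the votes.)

Rosa

Round 1: Grace 30, Hiro 12, Quinn 8, Rosa 12, Uma 0, Kira 11. Uma eliminated.
Round 2: Grace 30, Hiro 12, Quinn 8, Rosa 12, Kira 11. Quinn eliminated.
Round 3: Grace 30, Hiro 12, Rosa 20, Kira 11. Kira eliminated.
Round 4: Grace 30, Hiro 12, Rosa 31. Hiro eliminated.
Round 5: Grace 30, Rosa 43. Rosa has a majority (≥37).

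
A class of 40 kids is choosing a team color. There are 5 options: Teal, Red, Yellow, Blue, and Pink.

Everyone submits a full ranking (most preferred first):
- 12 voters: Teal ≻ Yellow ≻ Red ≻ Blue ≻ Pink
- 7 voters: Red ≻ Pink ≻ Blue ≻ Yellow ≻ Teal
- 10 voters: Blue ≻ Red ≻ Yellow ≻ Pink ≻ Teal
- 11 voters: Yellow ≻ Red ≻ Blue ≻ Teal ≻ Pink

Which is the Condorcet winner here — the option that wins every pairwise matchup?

Yellow vs Teal: 28–12
Yellow vs Red: 23–17
Yellow vs Blue: 23–17
Yellow vs Pink: 33–7
Yellow beats every other option.

Yellow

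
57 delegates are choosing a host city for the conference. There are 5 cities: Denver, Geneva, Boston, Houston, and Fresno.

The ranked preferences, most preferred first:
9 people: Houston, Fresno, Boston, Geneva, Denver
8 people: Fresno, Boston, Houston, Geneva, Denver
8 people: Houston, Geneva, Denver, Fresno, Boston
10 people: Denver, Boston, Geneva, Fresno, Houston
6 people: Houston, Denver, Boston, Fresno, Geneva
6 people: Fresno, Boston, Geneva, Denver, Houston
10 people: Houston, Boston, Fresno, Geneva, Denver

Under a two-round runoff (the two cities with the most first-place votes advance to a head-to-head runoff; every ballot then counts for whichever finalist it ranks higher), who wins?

Houston

Round 1 first-place votes: Denver 10, Geneva 0, Boston 0, Houston 33, Fresno 14. Houston and Fresno advance.
Runoff: Houston is ranked above Fresno on 33 ballots, Fresno above Houston on 24.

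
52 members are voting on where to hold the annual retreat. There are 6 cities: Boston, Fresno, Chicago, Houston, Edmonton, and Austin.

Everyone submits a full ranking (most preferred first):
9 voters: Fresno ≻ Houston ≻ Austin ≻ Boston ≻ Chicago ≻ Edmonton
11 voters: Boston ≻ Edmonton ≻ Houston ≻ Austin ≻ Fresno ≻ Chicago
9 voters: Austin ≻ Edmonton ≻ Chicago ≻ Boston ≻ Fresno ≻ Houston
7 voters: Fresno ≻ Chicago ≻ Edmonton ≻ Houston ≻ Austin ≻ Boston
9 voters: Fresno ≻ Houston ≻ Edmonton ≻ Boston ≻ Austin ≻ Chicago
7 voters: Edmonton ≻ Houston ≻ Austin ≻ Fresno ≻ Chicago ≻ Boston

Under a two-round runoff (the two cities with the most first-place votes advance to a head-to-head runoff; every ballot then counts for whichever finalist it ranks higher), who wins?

Round 1 first-place votes: Boston 11, Fresno 25, Chicago 0, Houston 0, Edmonton 7, Austin 9. Fresno and Boston advance.
Runoff: Fresno is ranked above Boston on 32 ballots, Boston above Fresno on 20.

Fresno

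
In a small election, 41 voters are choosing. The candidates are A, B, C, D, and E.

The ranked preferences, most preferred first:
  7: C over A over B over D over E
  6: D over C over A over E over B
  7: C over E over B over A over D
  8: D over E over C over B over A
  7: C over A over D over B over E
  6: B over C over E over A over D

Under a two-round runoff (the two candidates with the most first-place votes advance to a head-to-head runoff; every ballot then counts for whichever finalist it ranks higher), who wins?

C

Round 1 first-place votes: A 0, B 6, C 21, D 14, E 0. C and D advance.
Runoff: C is ranked above D on 27 ballots, D above C on 14.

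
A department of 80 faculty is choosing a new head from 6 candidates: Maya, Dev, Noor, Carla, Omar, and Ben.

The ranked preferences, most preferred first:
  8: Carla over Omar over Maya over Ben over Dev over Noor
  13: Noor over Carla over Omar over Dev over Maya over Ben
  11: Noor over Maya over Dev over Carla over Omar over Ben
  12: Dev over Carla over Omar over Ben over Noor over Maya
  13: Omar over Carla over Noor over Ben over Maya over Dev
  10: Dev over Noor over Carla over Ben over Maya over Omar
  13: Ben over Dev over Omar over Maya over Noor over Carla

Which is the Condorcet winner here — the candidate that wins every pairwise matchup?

Dev

Dev vs Maya: 48–32
Dev vs Noor: 43–37
Dev vs Carla: 46–34
Dev vs Omar: 46–34
Dev vs Ben: 46–34
Dev beats every other candidate.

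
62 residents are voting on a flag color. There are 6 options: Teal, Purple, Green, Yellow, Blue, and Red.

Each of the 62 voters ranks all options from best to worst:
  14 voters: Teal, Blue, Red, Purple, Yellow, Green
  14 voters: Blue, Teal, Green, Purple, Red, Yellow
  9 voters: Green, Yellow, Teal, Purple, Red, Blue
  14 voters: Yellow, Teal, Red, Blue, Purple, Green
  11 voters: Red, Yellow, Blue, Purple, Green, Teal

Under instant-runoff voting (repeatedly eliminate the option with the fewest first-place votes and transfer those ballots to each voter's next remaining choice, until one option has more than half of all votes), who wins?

Round 1: Teal 14, Purple 0, Green 9, Yellow 14, Blue 14, Red 11. Purple eliminated.
Round 2: Teal 14, Green 9, Yellow 14, Blue 14, Red 11. Green eliminated.
Round 3: Teal 14, Yellow 23, Blue 14, Red 11. Red eliminated.
Round 4: Teal 14, Yellow 34, Blue 14. Yellow has a majority (≥32).

Yellow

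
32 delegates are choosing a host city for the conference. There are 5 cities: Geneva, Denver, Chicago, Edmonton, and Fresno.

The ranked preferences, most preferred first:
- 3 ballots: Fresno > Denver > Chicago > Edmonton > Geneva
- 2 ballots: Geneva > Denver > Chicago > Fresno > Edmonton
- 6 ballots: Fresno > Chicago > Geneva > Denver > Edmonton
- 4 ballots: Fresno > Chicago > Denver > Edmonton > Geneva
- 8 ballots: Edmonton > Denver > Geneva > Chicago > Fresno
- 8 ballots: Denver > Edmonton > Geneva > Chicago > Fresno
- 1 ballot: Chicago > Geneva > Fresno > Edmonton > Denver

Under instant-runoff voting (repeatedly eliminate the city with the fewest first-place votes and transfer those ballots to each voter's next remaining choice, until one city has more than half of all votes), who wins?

Denver

Round 1: Geneva 2, Denver 8, Chicago 1, Edmonton 8, Fresno 13. Chicago eliminated.
Round 2: Geneva 3, Denver 8, Edmonton 8, Fresno 13. Geneva eliminated.
Round 3: Denver 10, Edmonton 8, Fresno 14. Edmonton eliminated.
Round 4: Denver 18, Fresno 14. Denver has a majority (≥17).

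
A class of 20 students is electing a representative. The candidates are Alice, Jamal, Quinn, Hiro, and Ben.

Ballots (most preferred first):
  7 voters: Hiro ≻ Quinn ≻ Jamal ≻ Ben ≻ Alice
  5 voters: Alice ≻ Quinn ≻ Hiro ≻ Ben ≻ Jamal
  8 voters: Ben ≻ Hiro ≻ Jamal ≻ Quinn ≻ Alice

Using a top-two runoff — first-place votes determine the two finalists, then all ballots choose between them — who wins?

Hiro

Round 1 first-place votes: Alice 5, Jamal 0, Quinn 0, Hiro 7, Ben 8. Ben and Hiro advance.
Runoff: Ben is ranked above Hiro on 8 ballots, Hiro above Ben on 12.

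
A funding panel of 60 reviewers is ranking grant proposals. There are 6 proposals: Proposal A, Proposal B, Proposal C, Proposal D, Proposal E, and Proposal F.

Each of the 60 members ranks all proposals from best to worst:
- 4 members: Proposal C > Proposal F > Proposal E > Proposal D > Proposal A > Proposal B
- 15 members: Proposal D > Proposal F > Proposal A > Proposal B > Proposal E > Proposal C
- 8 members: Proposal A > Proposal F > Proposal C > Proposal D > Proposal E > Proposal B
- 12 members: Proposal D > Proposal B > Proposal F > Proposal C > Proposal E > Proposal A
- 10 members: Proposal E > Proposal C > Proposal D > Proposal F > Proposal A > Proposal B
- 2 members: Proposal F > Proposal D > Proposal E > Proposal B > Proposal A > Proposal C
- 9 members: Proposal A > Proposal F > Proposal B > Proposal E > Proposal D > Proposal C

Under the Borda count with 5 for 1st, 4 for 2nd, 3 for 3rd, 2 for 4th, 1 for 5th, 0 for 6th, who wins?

Proposal A: 4×1 + 15×3 + 8×5 + 12×0 + 10×1 + 2×1 + 9×5 = 146
Proposal B: 4×0 + 15×2 + 8×0 + 12×4 + 10×0 + 2×2 + 9×3 = 109
Proposal C: 4×5 + 15×0 + 8×3 + 12×2 + 10×4 + 2×0 + 9×0 = 108
Proposal D: 4×2 + 15×5 + 8×2 + 12×5 + 10×3 + 2×4 + 9×1 = 206
Proposal E: 4×3 + 15×1 + 8×1 + 12×1 + 10×5 + 2×3 + 9×2 = 121
Proposal F: 4×4 + 15×4 + 8×4 + 12×3 + 10×2 + 2×5 + 9×4 = 210

Proposal F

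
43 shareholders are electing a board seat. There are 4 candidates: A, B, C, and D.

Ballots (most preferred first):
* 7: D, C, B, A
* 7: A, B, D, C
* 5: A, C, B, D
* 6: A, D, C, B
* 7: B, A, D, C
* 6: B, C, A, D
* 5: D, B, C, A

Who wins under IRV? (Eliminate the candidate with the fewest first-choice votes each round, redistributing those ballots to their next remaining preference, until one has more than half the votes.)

B

Round 1: A 18, B 13, C 0, D 12. C eliminated.
Round 2: A 18, B 13, D 12. D eliminated.
Round 3: A 18, B 25. B has a majority (≥22).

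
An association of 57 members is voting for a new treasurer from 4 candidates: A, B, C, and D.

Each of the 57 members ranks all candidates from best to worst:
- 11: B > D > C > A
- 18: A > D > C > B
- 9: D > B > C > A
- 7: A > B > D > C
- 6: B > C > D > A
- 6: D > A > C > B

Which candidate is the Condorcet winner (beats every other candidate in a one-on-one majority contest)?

D

D vs A: 32–25
D vs B: 33–24
D vs C: 51–6
D beats every other candidate.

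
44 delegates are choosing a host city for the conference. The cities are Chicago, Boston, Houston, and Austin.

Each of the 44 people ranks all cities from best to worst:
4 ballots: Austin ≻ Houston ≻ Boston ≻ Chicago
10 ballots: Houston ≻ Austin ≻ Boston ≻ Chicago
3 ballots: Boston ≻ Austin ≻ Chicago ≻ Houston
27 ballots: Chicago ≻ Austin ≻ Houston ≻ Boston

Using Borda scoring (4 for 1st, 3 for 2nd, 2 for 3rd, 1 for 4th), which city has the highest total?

Chicago: 4×1 + 10×1 + 3×2 + 27×4 = 128
Boston: 4×2 + 10×2 + 3×4 + 27×1 = 67
Houston: 4×3 + 10×4 + 3×1 + 27×2 = 109
Austin: 4×4 + 10×3 + 3×3 + 27×3 = 136

Austin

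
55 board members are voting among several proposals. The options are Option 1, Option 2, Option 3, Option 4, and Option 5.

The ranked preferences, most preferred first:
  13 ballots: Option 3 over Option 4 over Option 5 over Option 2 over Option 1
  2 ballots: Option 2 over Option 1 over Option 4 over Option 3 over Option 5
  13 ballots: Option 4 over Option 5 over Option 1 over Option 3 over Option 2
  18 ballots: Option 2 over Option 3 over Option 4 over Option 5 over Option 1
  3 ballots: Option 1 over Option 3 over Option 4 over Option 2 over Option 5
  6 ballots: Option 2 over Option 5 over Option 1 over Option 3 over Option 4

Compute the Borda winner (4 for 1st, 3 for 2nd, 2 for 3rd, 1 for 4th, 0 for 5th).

Option 1: 13×0 + 2×3 + 13×2 + 18×0 + 3×4 + 6×2 = 56
Option 2: 13×1 + 2×4 + 13×0 + 18×4 + 3×1 + 6×4 = 120
Option 3: 13×4 + 2×1 + 13×1 + 18×3 + 3×3 + 6×1 = 136
Option 4: 13×3 + 2×2 + 13×4 + 18×2 + 3×2 + 6×0 = 137
Option 5: 13×2 + 2×0 + 13×3 + 18×1 + 3×0 + 6×3 = 101

Option 4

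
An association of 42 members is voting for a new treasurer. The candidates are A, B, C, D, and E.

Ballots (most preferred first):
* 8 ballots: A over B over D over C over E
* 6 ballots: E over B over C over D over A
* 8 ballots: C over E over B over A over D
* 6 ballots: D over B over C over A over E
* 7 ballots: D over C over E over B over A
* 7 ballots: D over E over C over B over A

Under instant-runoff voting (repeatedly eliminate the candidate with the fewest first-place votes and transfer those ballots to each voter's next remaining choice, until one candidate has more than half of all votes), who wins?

Round 1: A 8, B 0, C 8, D 20, E 6. B eliminated.
Round 2: A 8, C 8, D 20, E 6. E eliminated.
Round 3: A 8, C 14, D 20. A eliminated.
Round 4: C 14, D 28. D has a majority (≥22).

D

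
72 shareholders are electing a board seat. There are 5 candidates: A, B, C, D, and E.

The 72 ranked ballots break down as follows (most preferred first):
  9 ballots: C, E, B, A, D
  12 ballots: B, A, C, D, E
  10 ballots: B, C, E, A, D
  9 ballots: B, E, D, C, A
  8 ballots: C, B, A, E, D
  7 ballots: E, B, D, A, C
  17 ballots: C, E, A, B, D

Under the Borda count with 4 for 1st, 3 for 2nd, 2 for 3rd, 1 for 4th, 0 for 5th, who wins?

B

A: 9×1 + 12×3 + 10×1 + 9×0 + 8×2 + 7×1 + 17×2 = 112
B: 9×2 + 12×4 + 10×4 + 9×4 + 8×3 + 7×3 + 17×1 = 204
C: 9×4 + 12×2 + 10×3 + 9×1 + 8×4 + 7×0 + 17×4 = 199
D: 9×0 + 12×1 + 10×0 + 9×2 + 8×0 + 7×2 + 17×0 = 44
E: 9×3 + 12×0 + 10×2 + 9×3 + 8×1 + 7×4 + 17×3 = 161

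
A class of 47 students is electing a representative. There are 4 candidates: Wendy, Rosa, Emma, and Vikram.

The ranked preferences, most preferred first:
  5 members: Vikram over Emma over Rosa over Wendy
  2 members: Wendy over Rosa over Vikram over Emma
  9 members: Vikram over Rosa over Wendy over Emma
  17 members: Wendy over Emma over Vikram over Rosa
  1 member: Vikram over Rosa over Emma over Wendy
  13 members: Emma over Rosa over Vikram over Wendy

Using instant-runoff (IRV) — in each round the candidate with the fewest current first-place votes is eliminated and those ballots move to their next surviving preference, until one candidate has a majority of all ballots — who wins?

Round 1: Wendy 19, Rosa 0, Emma 13, Vikram 15. Rosa eliminated.
Round 2: Wendy 19, Emma 13, Vikram 15. Emma eliminated.
Round 3: Wendy 19, Vikram 28. Vikram has a majority (≥24).

Vikram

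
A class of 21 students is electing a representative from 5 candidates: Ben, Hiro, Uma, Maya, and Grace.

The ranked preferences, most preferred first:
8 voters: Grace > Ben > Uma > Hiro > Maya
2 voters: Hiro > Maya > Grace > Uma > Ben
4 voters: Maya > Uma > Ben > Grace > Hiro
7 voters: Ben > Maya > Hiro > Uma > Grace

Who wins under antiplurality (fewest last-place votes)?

Uma

Last-place votes: Ben 2, Hiro 4, Uma 0, Maya 8, Grace 7.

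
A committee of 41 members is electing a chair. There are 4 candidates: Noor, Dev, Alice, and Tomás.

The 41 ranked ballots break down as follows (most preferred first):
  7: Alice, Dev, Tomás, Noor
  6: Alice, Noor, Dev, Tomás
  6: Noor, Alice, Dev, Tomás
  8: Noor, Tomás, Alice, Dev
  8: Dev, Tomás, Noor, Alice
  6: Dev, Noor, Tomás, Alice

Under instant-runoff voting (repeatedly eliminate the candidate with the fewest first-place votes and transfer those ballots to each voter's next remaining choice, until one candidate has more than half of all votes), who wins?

Round 1: Noor 14, Dev 14, Alice 13, Tomás 0. Tomás eliminated.
Round 2: Noor 14, Dev 14, Alice 13. Alice eliminated.
Round 3: Noor 20, Dev 21. Dev has a majority (≥21).

Dev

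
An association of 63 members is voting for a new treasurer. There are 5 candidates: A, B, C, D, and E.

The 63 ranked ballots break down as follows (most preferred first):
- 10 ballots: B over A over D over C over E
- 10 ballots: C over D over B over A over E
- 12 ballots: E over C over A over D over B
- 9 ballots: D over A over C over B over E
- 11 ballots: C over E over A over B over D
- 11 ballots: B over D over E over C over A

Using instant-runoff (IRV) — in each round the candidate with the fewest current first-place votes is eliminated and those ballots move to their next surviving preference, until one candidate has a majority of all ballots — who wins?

C

Round 1: A 0, B 21, C 21, D 9, E 12. A eliminated.
Round 2: B 21, C 21, D 9, E 12. D eliminated.
Round 3: B 21, C 30, E 12. E eliminated.
Round 4: B 21, C 42. C has a majority (≥32).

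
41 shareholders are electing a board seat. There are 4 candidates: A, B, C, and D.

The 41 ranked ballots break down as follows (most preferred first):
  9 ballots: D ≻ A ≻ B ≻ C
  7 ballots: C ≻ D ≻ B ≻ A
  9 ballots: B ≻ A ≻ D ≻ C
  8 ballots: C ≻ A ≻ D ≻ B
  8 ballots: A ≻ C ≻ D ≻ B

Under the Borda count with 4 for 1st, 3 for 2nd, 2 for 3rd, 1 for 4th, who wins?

A

A: 9×3 + 7×1 + 9×3 + 8×3 + 8×4 = 117
B: 9×2 + 7×2 + 9×4 + 8×1 + 8×1 = 84
C: 9×1 + 7×4 + 9×1 + 8×4 + 8×3 = 102
D: 9×4 + 7×3 + 9×2 + 8×2 + 8×2 = 107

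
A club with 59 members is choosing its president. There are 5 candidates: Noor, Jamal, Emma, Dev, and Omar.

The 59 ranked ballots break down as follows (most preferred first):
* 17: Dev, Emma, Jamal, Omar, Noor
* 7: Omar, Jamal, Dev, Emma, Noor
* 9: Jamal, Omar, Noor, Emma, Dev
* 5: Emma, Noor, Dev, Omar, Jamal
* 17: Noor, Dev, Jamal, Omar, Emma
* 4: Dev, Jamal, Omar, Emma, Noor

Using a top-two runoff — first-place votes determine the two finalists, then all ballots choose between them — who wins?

Round 1 first-place votes: Noor 17, Jamal 9, Emma 5, Dev 21, Omar 7. Dev and Noor advance.
Runoff: Dev is ranked above Noor on 28 ballots, Noor above Dev on 31.

Noor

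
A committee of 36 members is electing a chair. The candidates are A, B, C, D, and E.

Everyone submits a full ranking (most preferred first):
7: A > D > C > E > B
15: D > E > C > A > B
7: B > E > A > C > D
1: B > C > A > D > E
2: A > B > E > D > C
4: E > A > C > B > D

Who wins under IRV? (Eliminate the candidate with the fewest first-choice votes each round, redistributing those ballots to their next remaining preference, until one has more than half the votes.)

A

Round 1: A 9, B 8, C 0, D 15, E 4. C eliminated.
Round 2: A 9, B 8, D 15, E 4. E eliminated.
Round 3: A 13, B 8, D 15. B eliminated.
Round 4: A 21, D 15. A has a majority (≥19).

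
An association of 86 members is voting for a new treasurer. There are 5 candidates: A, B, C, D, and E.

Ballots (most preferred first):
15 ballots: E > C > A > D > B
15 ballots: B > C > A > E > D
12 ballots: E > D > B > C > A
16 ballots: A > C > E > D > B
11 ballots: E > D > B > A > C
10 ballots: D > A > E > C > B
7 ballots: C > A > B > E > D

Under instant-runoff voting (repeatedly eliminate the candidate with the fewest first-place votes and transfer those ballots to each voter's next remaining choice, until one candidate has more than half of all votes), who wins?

A

Round 1: A 16, B 15, C 7, D 10, E 38. C eliminated.
Round 2: A 23, B 15, D 10, E 38. D eliminated.
Round 3: A 33, B 15, E 38. B eliminated.
Round 4: A 48, E 38. A has a majority (≥44).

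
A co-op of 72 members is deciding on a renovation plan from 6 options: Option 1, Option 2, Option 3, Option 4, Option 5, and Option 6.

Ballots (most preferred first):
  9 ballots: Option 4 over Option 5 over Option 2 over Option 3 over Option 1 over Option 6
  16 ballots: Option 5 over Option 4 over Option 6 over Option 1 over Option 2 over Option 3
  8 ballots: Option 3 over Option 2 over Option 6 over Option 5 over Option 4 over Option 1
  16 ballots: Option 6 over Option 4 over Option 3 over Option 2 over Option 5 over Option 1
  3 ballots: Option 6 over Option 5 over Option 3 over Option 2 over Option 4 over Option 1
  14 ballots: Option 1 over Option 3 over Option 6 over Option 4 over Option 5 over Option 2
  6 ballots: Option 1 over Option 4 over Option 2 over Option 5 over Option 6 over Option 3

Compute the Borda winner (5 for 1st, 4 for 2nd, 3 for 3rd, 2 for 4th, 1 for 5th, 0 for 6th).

Option 4

Option 1: 9×1 + 16×2 + 8×0 + 16×0 + 3×0 + 14×5 + 6×5 = 141
Option 2: 9×3 + 16×1 + 8×4 + 16×2 + 3×2 + 14×0 + 6×3 = 131
Option 3: 9×2 + 16×0 + 8×5 + 16×3 + 3×3 + 14×4 + 6×0 = 171
Option 4: 9×5 + 16×4 + 8×1 + 16×4 + 3×1 + 14×2 + 6×4 = 236
Option 5: 9×4 + 16×5 + 8×2 + 16×1 + 3×4 + 14×1 + 6×2 = 186
Option 6: 9×0 + 16×3 + 8×3 + 16×5 + 3×5 + 14×3 + 6×1 = 215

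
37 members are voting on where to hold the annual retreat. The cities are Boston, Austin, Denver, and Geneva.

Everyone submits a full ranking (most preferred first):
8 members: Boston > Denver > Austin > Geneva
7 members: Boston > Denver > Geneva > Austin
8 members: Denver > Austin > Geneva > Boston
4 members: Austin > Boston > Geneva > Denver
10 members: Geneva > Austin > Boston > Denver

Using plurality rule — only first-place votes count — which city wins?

First-place votes: Boston 15, Austin 4, Denver 8, Geneva 10.

Boston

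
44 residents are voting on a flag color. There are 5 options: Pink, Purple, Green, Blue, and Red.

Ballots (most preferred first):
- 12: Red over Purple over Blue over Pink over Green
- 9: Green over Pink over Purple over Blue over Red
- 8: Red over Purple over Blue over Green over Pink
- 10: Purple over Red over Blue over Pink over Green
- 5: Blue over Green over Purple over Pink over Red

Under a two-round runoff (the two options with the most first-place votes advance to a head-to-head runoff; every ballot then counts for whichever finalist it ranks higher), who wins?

Round 1 first-place votes: Pink 0, Purple 10, Green 9, Blue 5, Red 20. Red and Purple advance.
Runoff: Red is ranked above Purple on 20 ballots, Purple above Red on 24.

Purple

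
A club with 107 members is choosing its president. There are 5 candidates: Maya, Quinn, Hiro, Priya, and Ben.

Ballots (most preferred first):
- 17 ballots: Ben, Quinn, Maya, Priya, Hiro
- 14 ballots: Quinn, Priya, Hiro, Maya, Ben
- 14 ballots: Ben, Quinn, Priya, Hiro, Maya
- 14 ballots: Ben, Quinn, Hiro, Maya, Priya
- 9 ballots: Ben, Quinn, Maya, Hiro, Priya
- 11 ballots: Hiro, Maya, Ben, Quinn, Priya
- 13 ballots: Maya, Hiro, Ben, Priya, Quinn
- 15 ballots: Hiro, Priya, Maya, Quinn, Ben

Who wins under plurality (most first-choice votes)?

First-place votes: Maya 13, Quinn 14, Hiro 26, Priya 0, Ben 54.

Ben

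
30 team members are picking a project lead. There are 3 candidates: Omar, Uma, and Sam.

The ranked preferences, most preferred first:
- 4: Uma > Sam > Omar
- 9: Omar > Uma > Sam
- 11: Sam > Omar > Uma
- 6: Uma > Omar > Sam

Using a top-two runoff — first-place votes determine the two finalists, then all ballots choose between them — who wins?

Uma

Round 1 first-place votes: Omar 9, Uma 10, Sam 11. Sam and Uma advance.
Runoff: Sam is ranked above Uma on 11 ballots, Uma above Sam on 19.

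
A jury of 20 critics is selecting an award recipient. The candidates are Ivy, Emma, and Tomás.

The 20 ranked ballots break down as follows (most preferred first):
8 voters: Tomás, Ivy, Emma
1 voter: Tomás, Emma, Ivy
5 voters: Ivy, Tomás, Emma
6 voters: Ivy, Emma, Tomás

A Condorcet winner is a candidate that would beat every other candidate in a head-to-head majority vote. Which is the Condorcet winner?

Ivy

Ivy vs Emma: 19–1
Ivy vs Tomás: 11–9
Ivy beats every other candidate.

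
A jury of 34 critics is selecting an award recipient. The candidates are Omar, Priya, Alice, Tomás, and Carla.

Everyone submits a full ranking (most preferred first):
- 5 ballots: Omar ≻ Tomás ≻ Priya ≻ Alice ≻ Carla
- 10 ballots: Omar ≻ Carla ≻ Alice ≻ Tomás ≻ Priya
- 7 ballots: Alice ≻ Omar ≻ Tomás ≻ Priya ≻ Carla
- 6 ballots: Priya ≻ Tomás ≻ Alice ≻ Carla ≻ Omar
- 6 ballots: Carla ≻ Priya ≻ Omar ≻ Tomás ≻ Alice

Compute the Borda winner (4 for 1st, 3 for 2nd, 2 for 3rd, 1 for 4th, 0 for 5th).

Omar: 5×4 + 10×4 + 7×3 + 6×0 + 6×2 = 93
Priya: 5×2 + 10×0 + 7×1 + 6×4 + 6×3 = 59
Alice: 5×1 + 10×2 + 7×4 + 6×2 + 6×0 = 65
Tomás: 5×3 + 10×1 + 7×2 + 6×3 + 6×1 = 63
Carla: 5×0 + 10×3 + 7×0 + 6×1 + 6×4 = 60

Omar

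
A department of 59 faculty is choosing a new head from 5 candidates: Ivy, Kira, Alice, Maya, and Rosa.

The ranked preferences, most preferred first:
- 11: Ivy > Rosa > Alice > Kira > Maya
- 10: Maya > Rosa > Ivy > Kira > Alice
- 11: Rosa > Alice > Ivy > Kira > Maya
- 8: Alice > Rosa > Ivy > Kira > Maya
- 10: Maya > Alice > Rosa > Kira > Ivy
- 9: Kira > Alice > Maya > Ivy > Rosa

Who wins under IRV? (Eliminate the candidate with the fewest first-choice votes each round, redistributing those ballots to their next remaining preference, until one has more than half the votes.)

Round 1: Ivy 11, Kira 9, Alice 8, Maya 20, Rosa 11. Alice eliminated.
Round 2: Ivy 11, Kira 9, Maya 20, Rosa 19. Kira eliminated.
Round 3: Ivy 11, Maya 29, Rosa 19. Ivy eliminated.
Round 4: Maya 29, Rosa 30. Rosa has a majority (≥30).

Rosa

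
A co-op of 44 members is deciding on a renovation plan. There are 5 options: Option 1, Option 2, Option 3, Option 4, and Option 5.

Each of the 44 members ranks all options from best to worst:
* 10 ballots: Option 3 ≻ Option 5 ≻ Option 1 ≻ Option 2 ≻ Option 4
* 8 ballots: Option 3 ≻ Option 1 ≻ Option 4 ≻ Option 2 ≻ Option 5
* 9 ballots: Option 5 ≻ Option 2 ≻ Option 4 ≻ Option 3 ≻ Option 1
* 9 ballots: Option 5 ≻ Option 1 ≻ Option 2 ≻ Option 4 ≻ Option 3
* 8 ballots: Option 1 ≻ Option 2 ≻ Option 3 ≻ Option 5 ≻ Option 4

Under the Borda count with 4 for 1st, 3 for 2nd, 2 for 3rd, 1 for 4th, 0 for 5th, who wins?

Option 1: 10×2 + 8×3 + 9×0 + 9×3 + 8×4 = 103
Option 2: 10×1 + 8×1 + 9×3 + 9×2 + 8×3 = 87
Option 3: 10×4 + 8×4 + 9×1 + 9×0 + 8×2 = 97
Option 4: 10×0 + 8×2 + 9×2 + 9×1 + 8×0 = 43
Option 5: 10×3 + 8×0 + 9×4 + 9×4 + 8×1 = 110

Option 5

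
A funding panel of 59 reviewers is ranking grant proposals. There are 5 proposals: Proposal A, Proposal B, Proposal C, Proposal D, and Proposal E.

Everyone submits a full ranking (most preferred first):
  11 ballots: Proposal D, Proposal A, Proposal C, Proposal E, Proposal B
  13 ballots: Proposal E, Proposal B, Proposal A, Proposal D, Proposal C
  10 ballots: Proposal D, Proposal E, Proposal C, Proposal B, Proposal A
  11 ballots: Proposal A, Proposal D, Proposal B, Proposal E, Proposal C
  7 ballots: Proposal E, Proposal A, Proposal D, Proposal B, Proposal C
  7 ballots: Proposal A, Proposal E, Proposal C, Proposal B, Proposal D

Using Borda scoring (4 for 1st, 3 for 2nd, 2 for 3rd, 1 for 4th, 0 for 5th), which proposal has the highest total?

Proposal A: 11×3 + 13×2 + 10×0 + 11×4 + 7×3 + 7×4 = 152
Proposal B: 11×0 + 13×3 + 10×1 + 11×2 + 7×1 + 7×1 = 85
Proposal C: 11×2 + 13×0 + 10×2 + 11×0 + 7×0 + 7×2 = 56
Proposal D: 11×4 + 13×1 + 10×4 + 11×3 + 7×2 + 7×0 = 144
Proposal E: 11×1 + 13×4 + 10×3 + 11×1 + 7×4 + 7×3 = 153

Proposal E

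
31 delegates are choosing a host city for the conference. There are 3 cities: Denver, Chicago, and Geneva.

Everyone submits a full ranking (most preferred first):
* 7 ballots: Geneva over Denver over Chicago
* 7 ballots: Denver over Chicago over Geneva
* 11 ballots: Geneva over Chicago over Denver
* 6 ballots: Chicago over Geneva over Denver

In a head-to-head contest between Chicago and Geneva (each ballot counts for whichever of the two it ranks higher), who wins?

Chicago is ranked above Geneva on 13 ballots; Geneva above Chicago on 18.

Geneva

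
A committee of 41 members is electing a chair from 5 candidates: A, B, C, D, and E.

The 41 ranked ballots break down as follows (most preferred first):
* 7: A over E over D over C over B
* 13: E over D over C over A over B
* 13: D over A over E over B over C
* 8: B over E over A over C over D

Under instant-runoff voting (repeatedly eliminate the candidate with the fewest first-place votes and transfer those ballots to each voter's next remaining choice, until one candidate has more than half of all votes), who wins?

E

Round 1: A 7, B 8, C 0, D 13, E 13. C eliminated.
Round 2: A 7, B 8, D 13, E 13. A eliminated.
Round 3: B 8, D 13, E 20. B eliminated.
Round 4: D 13, E 28. E has a majority (≥21).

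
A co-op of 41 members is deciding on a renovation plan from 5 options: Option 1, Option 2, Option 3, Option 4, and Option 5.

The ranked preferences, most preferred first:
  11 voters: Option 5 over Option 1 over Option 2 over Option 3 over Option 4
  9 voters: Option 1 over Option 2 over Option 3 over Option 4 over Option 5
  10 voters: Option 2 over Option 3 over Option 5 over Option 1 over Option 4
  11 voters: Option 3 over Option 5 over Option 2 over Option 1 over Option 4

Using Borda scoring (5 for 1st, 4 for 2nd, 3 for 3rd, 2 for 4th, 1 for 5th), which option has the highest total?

Option 2

Option 1: 11×4 + 9×5 + 10×2 + 11×2 = 131
Option 2: 11×3 + 9×4 + 10×5 + 11×3 = 152
Option 3: 11×2 + 9×3 + 10×4 + 11×5 = 144
Option 4: 11×1 + 9×2 + 10×1 + 11×1 = 50
Option 5: 11×5 + 9×1 + 10×3 + 11×4 = 138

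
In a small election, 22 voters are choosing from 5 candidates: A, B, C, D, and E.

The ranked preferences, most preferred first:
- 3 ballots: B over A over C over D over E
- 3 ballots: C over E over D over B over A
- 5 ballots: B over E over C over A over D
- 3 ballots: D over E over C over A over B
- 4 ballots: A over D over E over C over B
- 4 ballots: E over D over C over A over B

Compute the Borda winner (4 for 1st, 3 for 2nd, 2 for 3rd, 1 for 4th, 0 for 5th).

E

A: 3×3 + 3×0 + 5×1 + 3×1 + 4×4 + 4×1 = 37
B: 3×4 + 3×1 + 5×4 + 3×0 + 4×0 + 4×0 = 35
C: 3×2 + 3×4 + 5×2 + 3×2 + 4×1 + 4×2 = 46
D: 3×1 + 3×2 + 5×0 + 3×4 + 4×3 + 4×3 = 45
E: 3×0 + 3×3 + 5×3 + 3×3 + 4×2 + 4×4 = 57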